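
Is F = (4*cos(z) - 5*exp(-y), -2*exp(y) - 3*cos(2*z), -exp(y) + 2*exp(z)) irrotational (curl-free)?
No, ∇×F = (-exp(y) - 6*sin(2*z), -4*sin(z), -5*exp(-y))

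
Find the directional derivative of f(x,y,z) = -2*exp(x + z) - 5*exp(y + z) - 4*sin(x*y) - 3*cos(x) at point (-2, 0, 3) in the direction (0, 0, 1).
-E*(2 + 5*exp(2))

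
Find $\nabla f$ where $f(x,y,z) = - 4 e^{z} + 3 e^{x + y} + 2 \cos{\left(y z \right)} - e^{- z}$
(3*exp(x + y), -2*z*sin(y*z) + 3*exp(x + y), -2*y*sin(y*z) - 4*exp(z) + exp(-z))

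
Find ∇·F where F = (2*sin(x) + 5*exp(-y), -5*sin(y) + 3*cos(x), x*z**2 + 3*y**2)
2*x*z + 2*cos(x) - 5*cos(y)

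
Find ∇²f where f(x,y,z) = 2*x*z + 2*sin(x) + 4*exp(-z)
-2*sin(x) + 4*exp(-z)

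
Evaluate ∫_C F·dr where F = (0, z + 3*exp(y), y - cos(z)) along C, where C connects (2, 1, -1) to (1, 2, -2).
-3*E - 3 - sin(1) + sin(2) + 3*exp(2)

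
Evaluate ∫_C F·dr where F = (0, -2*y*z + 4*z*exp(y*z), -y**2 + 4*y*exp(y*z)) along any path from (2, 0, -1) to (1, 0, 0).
0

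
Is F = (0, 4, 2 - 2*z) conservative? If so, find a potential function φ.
Yes, F is conservative. φ = 4*y - z**2 + 2*z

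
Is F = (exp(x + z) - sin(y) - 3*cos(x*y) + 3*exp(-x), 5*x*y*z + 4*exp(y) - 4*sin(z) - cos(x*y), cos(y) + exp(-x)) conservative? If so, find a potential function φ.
No, ∇×F = (-5*x*y - sin(y) + 4*cos(z), (exp(2*x + z) + 1)*exp(-x), -3*x*sin(x*y) + 5*y*z + y*sin(x*y) + cos(y)) ≠ 0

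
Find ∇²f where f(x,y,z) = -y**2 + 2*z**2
2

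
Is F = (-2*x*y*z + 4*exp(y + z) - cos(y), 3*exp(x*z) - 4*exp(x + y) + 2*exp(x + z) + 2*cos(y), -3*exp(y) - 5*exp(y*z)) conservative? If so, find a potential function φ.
No, ∇×F = (-3*x*exp(x*z) - 5*z*exp(y*z) - 3*exp(y) - 2*exp(x + z), -2*x*y + 4*exp(y + z), 2*x*z + 3*z*exp(x*z) - 4*exp(x + y) + 2*exp(x + z) - 4*exp(y + z) - sin(y)) ≠ 0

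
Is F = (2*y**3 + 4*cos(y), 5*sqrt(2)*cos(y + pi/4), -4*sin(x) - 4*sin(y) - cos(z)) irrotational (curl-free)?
No, ∇×F = (-4*cos(y), 4*cos(x), -6*y**2 + 4*sin(y))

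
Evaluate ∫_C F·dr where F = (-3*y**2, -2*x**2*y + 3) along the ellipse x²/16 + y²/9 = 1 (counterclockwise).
0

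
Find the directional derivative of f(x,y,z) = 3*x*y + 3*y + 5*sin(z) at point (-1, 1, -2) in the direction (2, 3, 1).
sqrt(14)*(5*cos(2) + 6)/14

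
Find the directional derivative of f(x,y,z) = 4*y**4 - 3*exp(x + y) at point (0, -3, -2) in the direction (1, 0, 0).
-3*exp(-3)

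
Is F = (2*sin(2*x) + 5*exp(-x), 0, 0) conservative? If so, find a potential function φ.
Yes, F is conservative. φ = -cos(2*x) - 5*exp(-x)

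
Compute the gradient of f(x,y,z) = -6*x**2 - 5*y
(-12*x, -5, 0)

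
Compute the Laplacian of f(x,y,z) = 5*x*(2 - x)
-10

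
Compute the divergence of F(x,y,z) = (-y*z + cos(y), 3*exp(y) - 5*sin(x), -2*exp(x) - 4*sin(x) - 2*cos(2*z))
3*exp(y) + 4*sin(2*z)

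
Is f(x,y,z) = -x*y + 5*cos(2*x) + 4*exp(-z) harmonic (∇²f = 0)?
No, ∇²f = -20*cos(2*x) + 4*exp(-z)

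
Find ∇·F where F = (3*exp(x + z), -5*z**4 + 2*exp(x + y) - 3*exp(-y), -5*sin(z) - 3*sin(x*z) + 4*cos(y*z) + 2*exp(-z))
-3*x*cos(x*z) - 4*y*sin(y*z) + 2*exp(x + y) + 3*exp(x + z) - 5*cos(z) - 2*exp(-z) + 3*exp(-y)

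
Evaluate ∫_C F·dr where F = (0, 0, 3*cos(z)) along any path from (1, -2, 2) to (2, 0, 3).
-3*sin(2) + 3*sin(3)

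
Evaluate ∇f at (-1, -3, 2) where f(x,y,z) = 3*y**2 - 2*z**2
(0, -18, -8)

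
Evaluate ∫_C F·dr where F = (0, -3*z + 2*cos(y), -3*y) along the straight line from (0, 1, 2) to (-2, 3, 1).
-3 - 2*sin(1) + 2*sin(3)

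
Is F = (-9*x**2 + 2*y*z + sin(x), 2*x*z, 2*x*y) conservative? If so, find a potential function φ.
Yes, F is conservative. φ = -3*x**3 + 2*x*y*z - cos(x)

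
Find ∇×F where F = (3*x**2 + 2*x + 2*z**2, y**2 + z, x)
(-1, 4*z - 1, 0)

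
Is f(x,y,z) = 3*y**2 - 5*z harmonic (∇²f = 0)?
No, ∇²f = 6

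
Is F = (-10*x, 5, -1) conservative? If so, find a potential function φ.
Yes, F is conservative. φ = -5*x**2 + 5*y - z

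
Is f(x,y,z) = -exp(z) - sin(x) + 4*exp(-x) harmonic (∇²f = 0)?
No, ∇²f = -exp(z) + sin(x) + 4*exp(-x)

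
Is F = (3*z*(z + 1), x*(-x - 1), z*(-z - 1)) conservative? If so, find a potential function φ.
No, ∇×F = (0, 6*z + 3, -2*x - 1) ≠ 0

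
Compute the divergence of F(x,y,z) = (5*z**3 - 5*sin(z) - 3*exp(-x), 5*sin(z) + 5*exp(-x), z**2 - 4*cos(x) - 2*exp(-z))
2*z + 2*exp(-z) + 3*exp(-x)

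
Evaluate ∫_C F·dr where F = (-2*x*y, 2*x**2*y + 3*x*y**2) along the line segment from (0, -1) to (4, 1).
28/3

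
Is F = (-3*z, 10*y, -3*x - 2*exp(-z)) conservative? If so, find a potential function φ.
Yes, F is conservative. φ = -3*x*z + 5*y**2 + 2*exp(-z)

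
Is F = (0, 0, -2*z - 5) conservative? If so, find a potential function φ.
Yes, F is conservative. φ = z*(-z - 5)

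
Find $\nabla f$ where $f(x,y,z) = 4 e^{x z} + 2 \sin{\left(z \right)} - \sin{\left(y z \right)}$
(4*z*exp(x*z), -z*cos(y*z), 4*x*exp(x*z) - y*cos(y*z) + 2*cos(z))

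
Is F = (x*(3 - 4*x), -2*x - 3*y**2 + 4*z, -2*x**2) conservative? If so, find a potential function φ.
No, ∇×F = (-4, 4*x, -2) ≠ 0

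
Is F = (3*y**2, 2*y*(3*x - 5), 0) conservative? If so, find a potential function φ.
Yes, F is conservative. φ = y**2*(3*x - 5)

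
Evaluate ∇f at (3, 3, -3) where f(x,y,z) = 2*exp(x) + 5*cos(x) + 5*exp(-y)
(-5*sin(3) + 2*exp(3), -5*exp(-3), 0)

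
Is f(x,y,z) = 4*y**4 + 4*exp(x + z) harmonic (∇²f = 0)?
No, ∇²f = 48*y**2 + 8*exp(x + z)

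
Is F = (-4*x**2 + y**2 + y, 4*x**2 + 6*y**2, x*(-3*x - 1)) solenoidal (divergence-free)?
No, ∇·F = -8*x + 12*y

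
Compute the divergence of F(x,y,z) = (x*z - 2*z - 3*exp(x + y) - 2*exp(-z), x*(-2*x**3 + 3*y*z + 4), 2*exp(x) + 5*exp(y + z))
3*x*z + z - 3*exp(x + y) + 5*exp(y + z)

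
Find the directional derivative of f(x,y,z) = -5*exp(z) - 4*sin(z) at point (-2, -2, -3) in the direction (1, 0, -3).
3*sqrt(10)*(4*exp(3)*cos(3) + 5)*exp(-3)/10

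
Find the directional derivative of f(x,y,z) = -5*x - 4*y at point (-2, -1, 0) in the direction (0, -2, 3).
8*sqrt(13)/13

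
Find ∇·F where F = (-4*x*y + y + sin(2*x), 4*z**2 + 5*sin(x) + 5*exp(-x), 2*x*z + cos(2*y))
2*x - 4*y + 2*cos(2*x)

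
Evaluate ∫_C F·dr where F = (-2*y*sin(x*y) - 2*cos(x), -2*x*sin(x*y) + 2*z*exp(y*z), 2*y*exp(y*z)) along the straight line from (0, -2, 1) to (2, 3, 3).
2*(-1 + (-1 - sin(2) + cos(6) + exp(9))*exp(2))*exp(-2)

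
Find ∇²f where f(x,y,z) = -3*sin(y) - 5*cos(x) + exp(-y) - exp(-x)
3*sin(y) + 5*cos(x) + exp(-y) - exp(-x)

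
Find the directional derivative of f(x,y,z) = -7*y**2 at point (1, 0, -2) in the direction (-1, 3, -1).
0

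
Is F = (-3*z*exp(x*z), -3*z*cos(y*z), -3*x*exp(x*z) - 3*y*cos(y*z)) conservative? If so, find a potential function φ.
Yes, F is conservative. φ = -3*exp(x*z) - 3*sin(y*z)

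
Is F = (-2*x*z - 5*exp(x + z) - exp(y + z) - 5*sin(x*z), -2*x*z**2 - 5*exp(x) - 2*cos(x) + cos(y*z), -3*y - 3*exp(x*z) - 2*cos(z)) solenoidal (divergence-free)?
No, ∇·F = -3*x*exp(x*z) - z*sin(y*z) - 5*z*cos(x*z) - 2*z - 5*exp(x + z) + 2*sin(z)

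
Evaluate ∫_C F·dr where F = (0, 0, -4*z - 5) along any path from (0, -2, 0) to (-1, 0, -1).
3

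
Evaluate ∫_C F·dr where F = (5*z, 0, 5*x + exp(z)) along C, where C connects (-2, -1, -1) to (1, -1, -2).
-20 - exp(-1) + exp(-2)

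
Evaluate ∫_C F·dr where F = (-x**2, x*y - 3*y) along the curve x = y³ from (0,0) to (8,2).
-2554/15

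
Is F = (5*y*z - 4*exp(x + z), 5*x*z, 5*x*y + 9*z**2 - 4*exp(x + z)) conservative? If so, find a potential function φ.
Yes, F is conservative. φ = 5*x*y*z + 3*z**3 - 4*exp(x + z)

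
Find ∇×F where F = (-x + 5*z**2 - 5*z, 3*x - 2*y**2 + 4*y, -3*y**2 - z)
(-6*y, 10*z - 5, 3)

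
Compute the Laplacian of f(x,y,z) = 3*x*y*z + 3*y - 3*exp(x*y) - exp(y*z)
-3*x**2*exp(x*y) - 3*y**2*exp(x*y) - y**2*exp(y*z) - z**2*exp(y*z)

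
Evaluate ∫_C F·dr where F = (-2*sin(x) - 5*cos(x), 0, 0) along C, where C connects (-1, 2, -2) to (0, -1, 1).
-5*sin(1) - 2*cos(1) + 2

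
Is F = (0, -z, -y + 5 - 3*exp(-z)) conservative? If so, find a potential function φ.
Yes, F is conservative. φ = -y*z + 5*z + 3*exp(-z)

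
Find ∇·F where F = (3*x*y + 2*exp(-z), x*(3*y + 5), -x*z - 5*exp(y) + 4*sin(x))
2*x + 3*y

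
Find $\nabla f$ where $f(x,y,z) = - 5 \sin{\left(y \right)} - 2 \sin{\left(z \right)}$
(0, -5*cos(y), -2*cos(z))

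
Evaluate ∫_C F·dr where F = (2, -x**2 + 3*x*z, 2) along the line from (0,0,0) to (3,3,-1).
-14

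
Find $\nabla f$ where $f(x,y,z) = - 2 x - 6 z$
(-2, 0, -6)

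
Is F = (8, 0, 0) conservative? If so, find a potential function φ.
Yes, F is conservative. φ = 8*x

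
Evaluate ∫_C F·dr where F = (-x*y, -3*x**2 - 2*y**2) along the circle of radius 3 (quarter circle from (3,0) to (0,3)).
-63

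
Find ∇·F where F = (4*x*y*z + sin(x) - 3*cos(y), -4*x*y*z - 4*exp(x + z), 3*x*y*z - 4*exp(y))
3*x*y - 4*x*z + 4*y*z + cos(x)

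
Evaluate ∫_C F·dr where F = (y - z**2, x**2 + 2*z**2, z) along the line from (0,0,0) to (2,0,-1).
-1/6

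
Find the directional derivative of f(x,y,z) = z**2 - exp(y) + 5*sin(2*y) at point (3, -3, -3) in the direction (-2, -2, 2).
sqrt(3)*(-10*exp(3)*cos(6) - 6*exp(3) + 1)*exp(-3)/3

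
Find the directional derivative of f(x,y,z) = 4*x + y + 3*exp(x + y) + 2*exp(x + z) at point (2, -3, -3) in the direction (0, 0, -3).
-2*exp(-1)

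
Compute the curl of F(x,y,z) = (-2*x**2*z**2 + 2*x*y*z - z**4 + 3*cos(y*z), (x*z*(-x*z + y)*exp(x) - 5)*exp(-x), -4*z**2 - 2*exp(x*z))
(x*(2*x*z - y), -4*x**2*z + 2*x*y - 3*y*sin(y*z) - 4*z**3 + 2*z*exp(x*z), -2*x*z**2 - 2*x*z + y*z + 3*z*sin(y*z) + 5*exp(-x))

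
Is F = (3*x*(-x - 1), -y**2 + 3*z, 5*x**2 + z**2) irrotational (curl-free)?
No, ∇×F = (-3, -10*x, 0)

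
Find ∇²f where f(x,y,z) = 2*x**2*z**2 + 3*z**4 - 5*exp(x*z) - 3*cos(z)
-5*x**2*exp(x*z) + 4*x**2 - 5*z**2*exp(x*z) + 40*z**2 + 3*cos(z)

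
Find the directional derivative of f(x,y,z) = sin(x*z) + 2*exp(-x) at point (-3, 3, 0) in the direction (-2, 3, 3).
sqrt(22)*(-9 + 4*exp(3))/22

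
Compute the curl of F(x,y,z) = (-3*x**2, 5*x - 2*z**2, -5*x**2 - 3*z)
(4*z, 10*x, 5)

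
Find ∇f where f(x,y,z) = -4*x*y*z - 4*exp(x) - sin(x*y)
(-4*y*z - y*cos(x*y) - 4*exp(x), -x*(4*z + cos(x*y)), -4*x*y)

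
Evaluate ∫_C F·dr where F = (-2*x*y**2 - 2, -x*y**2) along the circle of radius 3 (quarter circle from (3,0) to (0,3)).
93/2 - 81*pi/16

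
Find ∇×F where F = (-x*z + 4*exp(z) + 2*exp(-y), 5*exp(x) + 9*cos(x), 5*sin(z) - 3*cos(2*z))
(0, -x + 4*exp(z), 5*exp(x) - 9*sin(x) + 2*exp(-y))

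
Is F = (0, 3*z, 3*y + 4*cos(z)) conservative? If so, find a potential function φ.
Yes, F is conservative. φ = 3*y*z + 4*sin(z)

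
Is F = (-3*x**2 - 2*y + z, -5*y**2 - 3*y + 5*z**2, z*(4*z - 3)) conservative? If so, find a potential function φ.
No, ∇×F = (-10*z, 1, 2) ≠ 0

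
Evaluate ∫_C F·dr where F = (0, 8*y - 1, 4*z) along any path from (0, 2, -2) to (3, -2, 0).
-4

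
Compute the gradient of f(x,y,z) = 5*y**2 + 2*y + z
(0, 10*y + 2, 1)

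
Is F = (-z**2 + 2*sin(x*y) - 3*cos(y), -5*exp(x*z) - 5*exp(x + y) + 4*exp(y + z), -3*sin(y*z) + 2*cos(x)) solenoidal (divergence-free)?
No, ∇·F = 2*y*cos(x*y) - 3*y*cos(y*z) - 5*exp(x + y) + 4*exp(y + z)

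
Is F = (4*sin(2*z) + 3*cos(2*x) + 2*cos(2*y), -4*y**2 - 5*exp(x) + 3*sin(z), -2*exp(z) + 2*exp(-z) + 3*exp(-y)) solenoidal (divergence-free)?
No, ∇·F = -8*y - 6*sin(2*x) - 4*cosh(z)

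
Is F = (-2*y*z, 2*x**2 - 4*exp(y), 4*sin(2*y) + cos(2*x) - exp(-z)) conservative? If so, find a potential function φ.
No, ∇×F = (8*cos(2*y), -2*y + 2*sin(2*x), 4*x + 2*z) ≠ 0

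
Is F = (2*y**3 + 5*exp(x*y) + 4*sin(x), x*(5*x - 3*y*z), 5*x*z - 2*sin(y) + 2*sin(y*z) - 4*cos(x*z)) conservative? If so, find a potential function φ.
No, ∇×F = (3*x*y + 2*z*cos(y*z) - 2*cos(y), -z*(4*sin(x*z) + 5), -5*x*exp(x*y) + 10*x - 6*y**2 - 3*y*z) ≠ 0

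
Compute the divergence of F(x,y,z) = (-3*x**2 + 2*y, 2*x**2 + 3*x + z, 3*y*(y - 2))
-6*x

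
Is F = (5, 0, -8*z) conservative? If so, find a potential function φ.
Yes, F is conservative. φ = 5*x - 4*z**2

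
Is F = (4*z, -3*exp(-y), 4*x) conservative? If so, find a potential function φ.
Yes, F is conservative. φ = 4*x*z + 3*exp(-y)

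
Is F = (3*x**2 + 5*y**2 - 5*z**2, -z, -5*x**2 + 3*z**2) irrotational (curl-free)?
No, ∇×F = (1, 10*x - 10*z, -10*y)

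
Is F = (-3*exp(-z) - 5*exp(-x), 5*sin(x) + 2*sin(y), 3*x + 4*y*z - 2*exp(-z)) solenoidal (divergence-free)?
No, ∇·F = 4*y + 2*cos(y) + 2*exp(-z) + 5*exp(-x)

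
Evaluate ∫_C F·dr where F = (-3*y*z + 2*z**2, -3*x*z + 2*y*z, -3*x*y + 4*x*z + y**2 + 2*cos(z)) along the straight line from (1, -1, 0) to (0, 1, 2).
2*sin(2) + 2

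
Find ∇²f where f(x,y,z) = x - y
0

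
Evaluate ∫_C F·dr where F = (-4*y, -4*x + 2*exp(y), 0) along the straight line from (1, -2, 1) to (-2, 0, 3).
-6 - 2*exp(-2)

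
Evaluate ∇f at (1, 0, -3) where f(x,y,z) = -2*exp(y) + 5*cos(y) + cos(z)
(0, -2, sin(3))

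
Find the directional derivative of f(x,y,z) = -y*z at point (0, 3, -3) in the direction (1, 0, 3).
-9*sqrt(10)/10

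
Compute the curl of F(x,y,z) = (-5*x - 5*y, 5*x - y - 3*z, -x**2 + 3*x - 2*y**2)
(3 - 4*y, 2*x - 3, 10)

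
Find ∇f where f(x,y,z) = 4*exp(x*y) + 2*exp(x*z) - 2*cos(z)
(4*y*exp(x*y) + 2*z*exp(x*z), 4*x*exp(x*y), 2*x*exp(x*z) + 2*sin(z))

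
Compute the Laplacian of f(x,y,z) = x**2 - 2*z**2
-2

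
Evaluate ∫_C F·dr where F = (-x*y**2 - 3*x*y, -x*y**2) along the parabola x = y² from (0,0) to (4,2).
-992/15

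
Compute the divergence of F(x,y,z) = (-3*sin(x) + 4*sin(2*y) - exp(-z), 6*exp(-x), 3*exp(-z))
-3*cos(x) - 3*exp(-z)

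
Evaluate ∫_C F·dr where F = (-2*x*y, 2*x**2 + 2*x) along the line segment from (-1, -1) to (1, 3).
0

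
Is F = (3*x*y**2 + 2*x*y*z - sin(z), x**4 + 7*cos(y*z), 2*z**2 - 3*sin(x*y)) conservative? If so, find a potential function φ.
No, ∇×F = (-3*x*cos(x*y) + 7*y*sin(y*z), 2*x*y + 3*y*cos(x*y) - cos(z), 2*x*(2*x**2 - 3*y - z)) ≠ 0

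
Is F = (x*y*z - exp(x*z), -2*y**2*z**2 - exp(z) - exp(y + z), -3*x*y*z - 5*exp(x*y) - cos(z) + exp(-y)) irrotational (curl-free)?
No, ∇×F = (-3*x*z - 5*x*exp(x*y) + 4*y**2*z + exp(z) + exp(y + z) - exp(-y), x*y - x*exp(x*z) + 3*y*z + 5*y*exp(x*y), -x*z)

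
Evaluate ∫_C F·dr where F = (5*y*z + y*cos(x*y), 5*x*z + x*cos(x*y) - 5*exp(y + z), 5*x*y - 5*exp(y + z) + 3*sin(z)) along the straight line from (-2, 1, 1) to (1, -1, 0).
-5*exp(-1) - sin(1) + sin(2) + 3*cos(1) + 7 + 5*exp(2)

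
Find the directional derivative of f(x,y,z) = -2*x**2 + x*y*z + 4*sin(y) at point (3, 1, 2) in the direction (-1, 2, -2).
8*cos(1)/3 + 16/3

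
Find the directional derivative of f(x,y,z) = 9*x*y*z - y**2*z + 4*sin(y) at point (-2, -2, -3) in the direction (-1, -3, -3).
-12*sqrt(19)*(cos(2) + 23)/19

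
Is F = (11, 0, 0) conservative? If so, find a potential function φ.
Yes, F is conservative. φ = 11*x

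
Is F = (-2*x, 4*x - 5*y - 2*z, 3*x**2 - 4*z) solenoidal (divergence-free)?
No, ∇·F = -11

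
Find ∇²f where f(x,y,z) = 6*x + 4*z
0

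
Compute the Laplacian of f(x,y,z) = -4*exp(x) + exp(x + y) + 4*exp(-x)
-4*exp(x) + 2*exp(x + y) + 4*exp(-x)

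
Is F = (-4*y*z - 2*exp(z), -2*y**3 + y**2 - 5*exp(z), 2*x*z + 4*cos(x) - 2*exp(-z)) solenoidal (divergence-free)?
No, ∇·F = 2*x - 6*y**2 + 2*y + 2*exp(-z)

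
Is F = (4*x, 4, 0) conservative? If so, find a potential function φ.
Yes, F is conservative. φ = 2*x**2 + 4*y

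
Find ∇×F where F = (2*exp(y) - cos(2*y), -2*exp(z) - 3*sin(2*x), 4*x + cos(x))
(2*exp(z), sin(x) - 4, -2*exp(y) - 2*sin(2*y) - 6*cos(2*x))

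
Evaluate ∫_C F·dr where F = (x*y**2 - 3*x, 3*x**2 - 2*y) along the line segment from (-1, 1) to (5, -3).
-76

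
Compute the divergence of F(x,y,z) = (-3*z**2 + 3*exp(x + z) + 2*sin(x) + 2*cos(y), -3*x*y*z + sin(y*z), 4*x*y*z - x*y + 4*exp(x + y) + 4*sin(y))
4*x*y - 3*x*z + z*cos(y*z) + 3*exp(x + z) + 2*cos(x)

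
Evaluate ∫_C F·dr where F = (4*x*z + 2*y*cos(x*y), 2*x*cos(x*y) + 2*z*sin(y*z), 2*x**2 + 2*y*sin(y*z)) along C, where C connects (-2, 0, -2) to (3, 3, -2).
-18 - 2*cos(6) + 2*sin(9)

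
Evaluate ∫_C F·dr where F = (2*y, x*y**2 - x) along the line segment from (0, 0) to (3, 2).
9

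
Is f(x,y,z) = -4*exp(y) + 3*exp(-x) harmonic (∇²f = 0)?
No, ∇²f = -4*exp(y) + 3*exp(-x)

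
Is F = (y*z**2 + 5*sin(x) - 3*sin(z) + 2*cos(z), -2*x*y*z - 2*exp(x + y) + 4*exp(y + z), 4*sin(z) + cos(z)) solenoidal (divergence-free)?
No, ∇·F = -2*x*z - 2*exp(x + y) + 4*exp(y + z) - sin(z) + 5*cos(x) + 4*cos(z)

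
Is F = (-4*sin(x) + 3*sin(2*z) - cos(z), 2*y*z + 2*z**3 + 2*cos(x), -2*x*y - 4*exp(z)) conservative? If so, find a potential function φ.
No, ∇×F = (-2*x - 2*y - 6*z**2, 2*y + sin(z) + 6*cos(2*z), -2*sin(x)) ≠ 0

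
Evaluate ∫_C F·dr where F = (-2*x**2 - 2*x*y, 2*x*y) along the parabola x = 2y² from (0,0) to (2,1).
-113/15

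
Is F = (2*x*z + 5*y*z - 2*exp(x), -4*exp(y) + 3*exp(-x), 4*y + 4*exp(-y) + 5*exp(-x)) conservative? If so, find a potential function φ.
No, ∇×F = (4 - 4*exp(-y), 2*x + 5*y + 5*exp(-x), -5*z - 3*exp(-x)) ≠ 0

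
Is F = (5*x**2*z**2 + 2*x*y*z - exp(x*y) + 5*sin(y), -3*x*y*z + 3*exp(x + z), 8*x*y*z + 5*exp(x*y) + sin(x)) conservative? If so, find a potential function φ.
No, ∇×F = (3*x*y + 8*x*z + 5*x*exp(x*y) - 3*exp(x + z), 10*x**2*z + 2*x*y - 8*y*z - 5*y*exp(x*y) - cos(x), -2*x*z + x*exp(x*y) - 3*y*z + 3*exp(x + z) - 5*cos(y)) ≠ 0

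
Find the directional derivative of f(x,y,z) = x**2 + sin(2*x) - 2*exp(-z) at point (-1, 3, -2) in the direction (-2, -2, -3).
2*sqrt(17)*(-3*exp(2) - 2*cos(2) + 2)/17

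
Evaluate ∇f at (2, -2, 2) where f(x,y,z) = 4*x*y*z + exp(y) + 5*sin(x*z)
(-16 + 10*cos(4), exp(-2) + 16, -16 + 10*cos(4))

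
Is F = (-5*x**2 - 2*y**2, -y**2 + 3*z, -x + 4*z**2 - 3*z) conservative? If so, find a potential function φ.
No, ∇×F = (-3, 1, 4*y) ≠ 0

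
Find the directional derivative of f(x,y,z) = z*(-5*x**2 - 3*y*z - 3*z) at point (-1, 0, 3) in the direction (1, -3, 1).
8*sqrt(11)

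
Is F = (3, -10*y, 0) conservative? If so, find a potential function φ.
Yes, F is conservative. φ = 3*x - 5*y**2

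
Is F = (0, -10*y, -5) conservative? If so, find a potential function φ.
Yes, F is conservative. φ = -5*y**2 - 5*z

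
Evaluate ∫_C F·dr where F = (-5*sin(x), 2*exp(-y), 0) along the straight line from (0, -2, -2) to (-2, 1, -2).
-5 + 5*cos(2) - 2*exp(-1) + 2*exp(2)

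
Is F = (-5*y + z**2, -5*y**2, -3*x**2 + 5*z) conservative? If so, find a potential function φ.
No, ∇×F = (0, 6*x + 2*z, 5) ≠ 0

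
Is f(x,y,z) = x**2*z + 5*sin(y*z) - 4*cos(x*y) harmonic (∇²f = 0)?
No, ∇²f = 4*x**2*cos(x*y) - 5*y**2*sin(y*z) + 4*y**2*cos(x*y) - 5*z**2*sin(y*z) + 2*z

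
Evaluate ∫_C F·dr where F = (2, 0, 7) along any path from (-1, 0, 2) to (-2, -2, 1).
-9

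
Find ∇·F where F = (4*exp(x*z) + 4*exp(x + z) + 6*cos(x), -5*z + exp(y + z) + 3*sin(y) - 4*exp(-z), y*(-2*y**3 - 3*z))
-3*y + 4*z*exp(x*z) + 4*exp(x + z) + exp(y + z) - 6*sin(x) + 3*cos(y)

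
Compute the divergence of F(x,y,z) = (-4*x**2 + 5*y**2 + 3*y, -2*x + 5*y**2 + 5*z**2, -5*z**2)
-8*x + 10*y - 10*z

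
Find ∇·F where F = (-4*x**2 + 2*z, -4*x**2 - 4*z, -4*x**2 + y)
-8*x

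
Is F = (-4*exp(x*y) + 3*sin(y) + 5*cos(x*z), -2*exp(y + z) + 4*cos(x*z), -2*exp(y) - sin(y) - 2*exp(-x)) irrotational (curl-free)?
No, ∇×F = (4*x*sin(x*z) - 2*exp(y) + 2*exp(y + z) - cos(y), -5*x*sin(x*z) - 2*exp(-x), 4*x*exp(x*y) - 4*z*sin(x*z) - 3*cos(y))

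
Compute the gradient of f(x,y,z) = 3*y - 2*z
(0, 3, -2)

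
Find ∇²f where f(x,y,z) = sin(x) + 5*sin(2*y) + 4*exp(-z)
-sin(x) - 20*sin(2*y) + 4*exp(-z)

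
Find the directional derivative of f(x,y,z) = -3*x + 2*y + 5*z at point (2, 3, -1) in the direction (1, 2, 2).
11/3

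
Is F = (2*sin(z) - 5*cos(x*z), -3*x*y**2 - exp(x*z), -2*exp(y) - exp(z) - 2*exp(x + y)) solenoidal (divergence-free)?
No, ∇·F = -6*x*y + 5*z*sin(x*z) - exp(z)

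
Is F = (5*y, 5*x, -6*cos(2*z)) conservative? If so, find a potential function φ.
Yes, F is conservative. φ = 5*x*y - 3*sin(2*z)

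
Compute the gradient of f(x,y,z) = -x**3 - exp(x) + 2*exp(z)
(-3*x**2 - exp(x), 0, 2*exp(z))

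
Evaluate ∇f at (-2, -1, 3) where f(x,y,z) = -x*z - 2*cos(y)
(-3, -2*sin(1), 2)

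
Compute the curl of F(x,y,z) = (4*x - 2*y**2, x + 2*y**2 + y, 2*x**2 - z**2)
(0, -4*x, 4*y + 1)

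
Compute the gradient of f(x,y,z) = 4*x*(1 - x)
(4 - 8*x, 0, 0)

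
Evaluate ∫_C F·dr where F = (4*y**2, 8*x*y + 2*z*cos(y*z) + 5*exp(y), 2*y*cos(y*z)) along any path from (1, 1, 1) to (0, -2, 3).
-5*E - 4 - 2*sin(1) - 2*sin(6) + 5*exp(-2)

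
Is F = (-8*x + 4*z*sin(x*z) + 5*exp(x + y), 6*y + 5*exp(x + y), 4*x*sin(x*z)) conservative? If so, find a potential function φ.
Yes, F is conservative. φ = -4*x**2 + 3*y**2 + 5*exp(x + y) - 4*cos(x*z)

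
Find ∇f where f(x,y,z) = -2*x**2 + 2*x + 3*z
(2 - 4*x, 0, 3)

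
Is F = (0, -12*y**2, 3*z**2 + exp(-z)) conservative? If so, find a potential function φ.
Yes, F is conservative. φ = -4*y**3 + z**3 - exp(-z)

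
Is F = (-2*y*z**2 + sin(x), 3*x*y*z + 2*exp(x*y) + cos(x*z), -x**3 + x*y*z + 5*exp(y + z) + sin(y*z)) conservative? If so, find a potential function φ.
No, ∇×F = (-3*x*y + x*z + x*sin(x*z) + z*cos(y*z) + 5*exp(y + z), 3*x**2 - 5*y*z, 3*y*z + 2*y*exp(x*y) + 2*z**2 - z*sin(x*z)) ≠ 0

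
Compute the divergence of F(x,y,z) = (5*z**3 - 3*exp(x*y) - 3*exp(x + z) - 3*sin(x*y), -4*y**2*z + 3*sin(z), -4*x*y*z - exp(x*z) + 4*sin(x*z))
-4*x*y - x*exp(x*z) + 4*x*cos(x*z) - 8*y*z - 3*y*exp(x*y) - 3*y*cos(x*y) - 3*exp(x + z)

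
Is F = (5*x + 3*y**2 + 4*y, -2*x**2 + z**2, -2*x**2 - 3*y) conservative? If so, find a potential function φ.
No, ∇×F = (-2*z - 3, 4*x, -4*x - 6*y - 4) ≠ 0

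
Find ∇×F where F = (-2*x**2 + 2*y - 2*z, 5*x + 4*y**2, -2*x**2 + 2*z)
(0, 4*x - 2, 3)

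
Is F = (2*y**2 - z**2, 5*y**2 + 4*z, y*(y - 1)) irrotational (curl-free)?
No, ∇×F = (2*y - 5, -2*z, -4*y)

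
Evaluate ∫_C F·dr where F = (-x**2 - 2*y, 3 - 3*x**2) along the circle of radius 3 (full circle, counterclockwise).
18*pi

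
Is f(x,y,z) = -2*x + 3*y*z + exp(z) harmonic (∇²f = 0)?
No, ∇²f = exp(z)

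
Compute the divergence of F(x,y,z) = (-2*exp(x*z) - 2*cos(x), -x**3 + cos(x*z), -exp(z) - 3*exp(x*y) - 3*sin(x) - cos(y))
-2*z*exp(x*z) - exp(z) + 2*sin(x)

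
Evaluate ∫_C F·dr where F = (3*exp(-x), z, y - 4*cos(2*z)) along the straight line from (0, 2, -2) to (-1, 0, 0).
-3*E - 2*sin(4) + 7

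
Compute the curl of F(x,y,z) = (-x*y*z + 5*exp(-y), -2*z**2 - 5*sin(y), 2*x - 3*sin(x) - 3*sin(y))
(4*z - 3*cos(y), -x*y + 3*cos(x) - 2, x*z + 5*exp(-y))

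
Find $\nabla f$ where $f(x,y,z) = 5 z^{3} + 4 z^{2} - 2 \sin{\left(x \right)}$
(-2*cos(x), 0, z*(15*z + 8))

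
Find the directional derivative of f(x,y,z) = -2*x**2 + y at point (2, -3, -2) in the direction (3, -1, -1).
-25*sqrt(11)/11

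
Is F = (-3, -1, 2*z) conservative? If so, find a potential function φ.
Yes, F is conservative. φ = -3*x - y + z**2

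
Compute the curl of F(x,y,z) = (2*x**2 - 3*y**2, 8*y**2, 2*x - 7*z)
(0, -2, 6*y)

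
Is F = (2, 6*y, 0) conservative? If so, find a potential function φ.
Yes, F is conservative. φ = 2*x + 3*y**2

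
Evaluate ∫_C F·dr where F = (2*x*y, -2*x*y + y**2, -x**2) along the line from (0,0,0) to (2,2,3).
-4/3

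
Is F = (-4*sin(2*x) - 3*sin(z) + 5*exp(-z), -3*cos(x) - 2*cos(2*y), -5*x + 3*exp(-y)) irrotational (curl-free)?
No, ∇×F = (-3*exp(-y), -3*cos(z) + 5 - 5*exp(-z), 3*sin(x))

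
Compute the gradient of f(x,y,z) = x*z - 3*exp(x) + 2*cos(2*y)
(z - 3*exp(x), -4*sin(2*y), x)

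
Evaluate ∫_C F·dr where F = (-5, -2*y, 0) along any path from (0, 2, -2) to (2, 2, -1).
-10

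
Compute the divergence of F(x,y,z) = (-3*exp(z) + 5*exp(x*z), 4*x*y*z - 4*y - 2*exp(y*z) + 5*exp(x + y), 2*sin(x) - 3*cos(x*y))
4*x*z + 5*z*exp(x*z) - 2*z*exp(y*z) + 5*exp(x + y) - 4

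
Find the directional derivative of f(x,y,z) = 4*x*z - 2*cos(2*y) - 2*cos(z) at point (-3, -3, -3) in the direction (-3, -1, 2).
2*sqrt(14)*(sin(6) - sin(3) + 3)/7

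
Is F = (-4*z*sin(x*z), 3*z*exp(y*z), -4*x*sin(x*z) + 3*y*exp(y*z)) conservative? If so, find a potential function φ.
Yes, F is conservative. φ = 3*exp(y*z) + 4*cos(x*z)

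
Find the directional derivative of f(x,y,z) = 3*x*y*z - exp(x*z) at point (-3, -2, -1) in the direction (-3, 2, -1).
3*sqrt(14)*(-exp(3) - 3)/7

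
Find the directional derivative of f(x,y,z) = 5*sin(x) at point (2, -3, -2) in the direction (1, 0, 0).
5*cos(2)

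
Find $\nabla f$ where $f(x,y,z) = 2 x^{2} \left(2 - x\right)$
(2*x*(4 - 3*x), 0, 0)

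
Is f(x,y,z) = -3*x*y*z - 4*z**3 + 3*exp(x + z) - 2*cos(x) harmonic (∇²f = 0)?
No, ∇²f = -24*z + 6*exp(x + z) + 2*cos(x)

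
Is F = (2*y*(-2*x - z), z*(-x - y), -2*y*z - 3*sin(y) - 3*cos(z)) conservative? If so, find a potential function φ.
No, ∇×F = (x + y - 2*z - 3*cos(y), -2*y, 4*x + z) ≠ 0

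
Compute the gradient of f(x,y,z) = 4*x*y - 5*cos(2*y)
(4*y, 4*x + 10*sin(2*y), 0)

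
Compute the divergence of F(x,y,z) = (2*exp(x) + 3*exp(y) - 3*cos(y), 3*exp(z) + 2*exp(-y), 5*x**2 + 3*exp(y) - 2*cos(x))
2*exp(x) - 2*exp(-y)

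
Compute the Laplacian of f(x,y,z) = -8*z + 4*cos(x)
-4*cos(x)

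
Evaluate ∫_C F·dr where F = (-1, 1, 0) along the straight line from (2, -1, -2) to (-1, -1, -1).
3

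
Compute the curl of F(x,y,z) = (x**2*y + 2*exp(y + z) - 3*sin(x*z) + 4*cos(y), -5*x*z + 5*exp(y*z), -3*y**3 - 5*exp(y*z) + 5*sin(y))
(5*x - 9*y**2 - 5*y*exp(y*z) - 5*z*exp(y*z) + 5*cos(y), -3*x*cos(x*z) + 2*exp(y + z), -x**2 - 5*z - 2*exp(y + z) + 4*sin(y))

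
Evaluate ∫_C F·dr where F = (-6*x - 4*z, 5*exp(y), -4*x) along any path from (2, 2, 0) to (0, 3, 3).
-5*exp(2) + 12 + 5*exp(3)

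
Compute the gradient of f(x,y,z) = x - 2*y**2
(1, -4*y, 0)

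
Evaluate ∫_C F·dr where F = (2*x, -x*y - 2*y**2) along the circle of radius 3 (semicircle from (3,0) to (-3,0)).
-18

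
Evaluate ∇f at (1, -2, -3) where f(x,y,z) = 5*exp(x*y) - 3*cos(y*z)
(-10*exp(-2), 5*exp(-2) - 9*sin(6), -6*sin(6))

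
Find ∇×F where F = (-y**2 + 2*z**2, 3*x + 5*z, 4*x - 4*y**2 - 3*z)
(-8*y - 5, 4*z - 4, 2*y + 3)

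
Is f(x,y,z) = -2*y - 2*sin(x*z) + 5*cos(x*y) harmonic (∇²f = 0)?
No, ∇²f = 2*x**2*sin(x*z) - 5*x**2*cos(x*y) - 5*y**2*cos(x*y) + 2*z**2*sin(x*z)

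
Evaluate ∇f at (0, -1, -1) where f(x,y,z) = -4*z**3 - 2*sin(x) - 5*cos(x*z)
(-2, 0, -12)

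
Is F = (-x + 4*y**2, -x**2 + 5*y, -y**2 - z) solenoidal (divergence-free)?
No, ∇·F = 3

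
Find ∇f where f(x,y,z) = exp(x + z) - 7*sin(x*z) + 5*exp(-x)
(-7*z*cos(x*z) + exp(x + z) - 5*exp(-x), 0, -7*x*cos(x*z) + exp(x + z))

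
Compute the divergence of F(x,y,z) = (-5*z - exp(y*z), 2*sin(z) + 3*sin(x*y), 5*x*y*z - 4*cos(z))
5*x*y + 3*x*cos(x*y) + 4*sin(z)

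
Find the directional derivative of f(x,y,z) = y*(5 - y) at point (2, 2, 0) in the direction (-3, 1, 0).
sqrt(10)/10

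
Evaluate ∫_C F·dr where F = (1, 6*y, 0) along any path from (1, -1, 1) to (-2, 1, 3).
-3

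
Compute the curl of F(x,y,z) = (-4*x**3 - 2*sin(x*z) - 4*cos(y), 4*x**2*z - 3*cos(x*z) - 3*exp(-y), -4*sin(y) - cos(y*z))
(-4*x**2 - 3*x*sin(x*z) + z*sin(y*z) - 4*cos(y), -2*x*cos(x*z), 8*x*z + 3*z*sin(x*z) - 4*sin(y))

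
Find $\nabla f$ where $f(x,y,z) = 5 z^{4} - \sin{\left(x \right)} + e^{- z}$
(-cos(x), 0, 20*z**3 - exp(-z))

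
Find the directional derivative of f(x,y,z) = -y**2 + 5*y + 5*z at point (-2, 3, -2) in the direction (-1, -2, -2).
-8/3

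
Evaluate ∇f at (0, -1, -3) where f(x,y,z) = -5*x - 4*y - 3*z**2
(-5, -4, 18)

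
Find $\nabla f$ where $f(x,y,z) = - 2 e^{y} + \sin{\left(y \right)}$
(0, -2*exp(y) + cos(y), 0)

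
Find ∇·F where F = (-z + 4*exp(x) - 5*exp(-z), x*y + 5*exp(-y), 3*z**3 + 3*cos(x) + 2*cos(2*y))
x + 9*z**2 + 4*exp(x) - 5*exp(-y)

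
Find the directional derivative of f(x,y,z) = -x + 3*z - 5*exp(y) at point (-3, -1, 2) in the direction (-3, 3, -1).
-15*sqrt(19)*exp(-1)/19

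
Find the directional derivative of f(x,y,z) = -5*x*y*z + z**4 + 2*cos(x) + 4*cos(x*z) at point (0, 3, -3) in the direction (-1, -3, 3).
-369*sqrt(19)/19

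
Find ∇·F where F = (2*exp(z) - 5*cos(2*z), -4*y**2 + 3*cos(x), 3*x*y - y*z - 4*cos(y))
-9*y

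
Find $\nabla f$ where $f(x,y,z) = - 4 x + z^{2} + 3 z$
(-4, 0, 2*z + 3)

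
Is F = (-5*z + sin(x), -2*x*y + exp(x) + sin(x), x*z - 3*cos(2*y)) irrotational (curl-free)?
No, ∇×F = (6*sin(2*y), -z - 5, -2*y + exp(x) + cos(x))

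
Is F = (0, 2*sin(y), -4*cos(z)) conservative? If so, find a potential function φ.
Yes, F is conservative. φ = -4*sin(z) - 2*cos(y)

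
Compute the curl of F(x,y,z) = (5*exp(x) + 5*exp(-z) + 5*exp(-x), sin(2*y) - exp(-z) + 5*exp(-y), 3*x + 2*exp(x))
(-exp(-z), -2*exp(x) - 3 - 5*exp(-z), 0)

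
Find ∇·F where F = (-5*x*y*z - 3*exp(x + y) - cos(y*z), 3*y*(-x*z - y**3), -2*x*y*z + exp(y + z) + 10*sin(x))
-2*x*y - 3*x*z - 12*y**3 - 5*y*z - 3*exp(x + y) + exp(y + z)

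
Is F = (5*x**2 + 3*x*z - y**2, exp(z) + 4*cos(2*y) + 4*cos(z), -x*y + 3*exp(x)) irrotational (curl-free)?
No, ∇×F = (-x - exp(z) + 4*sin(z), 3*x + y - 3*exp(x), 2*y)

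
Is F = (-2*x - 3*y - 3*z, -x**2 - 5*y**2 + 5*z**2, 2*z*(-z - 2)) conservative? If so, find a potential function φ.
No, ∇×F = (-10*z, -3, 3 - 2*x) ≠ 0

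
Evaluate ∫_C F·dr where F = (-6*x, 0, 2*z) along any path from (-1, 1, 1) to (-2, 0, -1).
-9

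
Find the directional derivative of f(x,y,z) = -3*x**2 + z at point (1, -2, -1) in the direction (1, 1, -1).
-7*sqrt(3)/3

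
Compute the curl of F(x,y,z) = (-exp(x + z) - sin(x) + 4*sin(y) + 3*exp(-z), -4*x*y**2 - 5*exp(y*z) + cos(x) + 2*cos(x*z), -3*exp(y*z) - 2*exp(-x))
(2*x*sin(x*z) + 5*y*exp(y*z) - 3*z*exp(y*z), -exp(x + z) - 3*exp(-z) - 2*exp(-x), -4*y**2 - 2*z*sin(x*z) - sin(x) - 4*cos(y))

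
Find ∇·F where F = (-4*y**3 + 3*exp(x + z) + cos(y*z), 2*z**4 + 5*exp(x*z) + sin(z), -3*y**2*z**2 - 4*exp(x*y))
-6*y**2*z + 3*exp(x + z)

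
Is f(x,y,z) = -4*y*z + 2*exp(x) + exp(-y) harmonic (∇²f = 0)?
No, ∇²f = 2*exp(x) + exp(-y)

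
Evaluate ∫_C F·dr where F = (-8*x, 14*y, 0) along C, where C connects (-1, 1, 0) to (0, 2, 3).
25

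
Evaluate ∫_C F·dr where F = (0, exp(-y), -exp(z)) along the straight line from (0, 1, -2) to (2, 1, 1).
(1 - exp(3))*exp(-2)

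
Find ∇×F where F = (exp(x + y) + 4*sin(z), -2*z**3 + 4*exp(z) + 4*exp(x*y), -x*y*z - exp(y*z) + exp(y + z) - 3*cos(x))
(-x*z + 6*z**2 - z*exp(y*z) - 4*exp(z) + exp(y + z), y*z - 3*sin(x) + 4*cos(z), 4*y*exp(x*y) - exp(x + y))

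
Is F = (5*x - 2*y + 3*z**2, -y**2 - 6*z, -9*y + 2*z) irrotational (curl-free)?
No, ∇×F = (-3, 6*z, 2)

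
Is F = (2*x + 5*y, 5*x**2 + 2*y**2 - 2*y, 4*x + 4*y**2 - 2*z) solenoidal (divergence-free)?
No, ∇·F = 4*y - 2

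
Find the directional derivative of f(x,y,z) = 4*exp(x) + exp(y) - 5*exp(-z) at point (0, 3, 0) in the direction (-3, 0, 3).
sqrt(2)/2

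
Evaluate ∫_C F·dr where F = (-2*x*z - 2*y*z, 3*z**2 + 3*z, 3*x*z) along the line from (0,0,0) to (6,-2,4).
-12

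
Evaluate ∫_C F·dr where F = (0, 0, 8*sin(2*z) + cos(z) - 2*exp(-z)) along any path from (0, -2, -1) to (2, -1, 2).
-2*E + 4*cos(2) + 2*exp(-2) + sin(1) + sin(2) - 4*cos(4)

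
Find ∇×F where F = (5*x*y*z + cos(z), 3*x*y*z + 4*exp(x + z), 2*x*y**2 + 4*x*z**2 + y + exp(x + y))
(x*y + exp(x + y) - 4*exp(x + z) + 1, 5*x*y - 2*y**2 - 4*z**2 - exp(x + y) - sin(z), -5*x*z + 3*y*z + 4*exp(x + z))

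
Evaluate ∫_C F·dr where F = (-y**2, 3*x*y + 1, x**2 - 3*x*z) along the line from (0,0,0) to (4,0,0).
0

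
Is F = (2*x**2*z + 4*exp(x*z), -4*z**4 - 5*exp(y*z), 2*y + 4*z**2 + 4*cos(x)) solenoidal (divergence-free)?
No, ∇·F = z*(4*x + 4*exp(x*z) - 5*exp(y*z) + 8)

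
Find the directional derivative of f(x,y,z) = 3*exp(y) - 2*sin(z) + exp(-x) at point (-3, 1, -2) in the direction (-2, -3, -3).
sqrt(22)*(-9*E + 6*cos(2) + 2*exp(3))/22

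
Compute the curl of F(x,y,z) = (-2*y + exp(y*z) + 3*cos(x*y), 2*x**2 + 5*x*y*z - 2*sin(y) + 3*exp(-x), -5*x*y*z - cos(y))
(-5*x*y - 5*x*z + sin(y), y*(5*z + exp(y*z)), 3*x*sin(x*y) + 4*x + 5*y*z - z*exp(y*z) + 2 - 3*exp(-x))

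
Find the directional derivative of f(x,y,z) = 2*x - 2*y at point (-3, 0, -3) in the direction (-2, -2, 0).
0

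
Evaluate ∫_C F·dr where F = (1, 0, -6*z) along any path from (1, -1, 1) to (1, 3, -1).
0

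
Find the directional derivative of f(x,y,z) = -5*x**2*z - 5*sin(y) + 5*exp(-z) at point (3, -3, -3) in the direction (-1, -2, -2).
10*cos(3)/3 + 10*exp(3)/3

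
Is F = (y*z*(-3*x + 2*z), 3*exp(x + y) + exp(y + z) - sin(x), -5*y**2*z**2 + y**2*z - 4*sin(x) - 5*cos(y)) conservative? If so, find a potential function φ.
No, ∇×F = (-10*y*z**2 + 2*y*z - exp(y + z) + 5*sin(y), -3*x*y + 4*y*z + 4*cos(x), z*(3*x - 2*z) + 3*exp(x + y) - cos(x)) ≠ 0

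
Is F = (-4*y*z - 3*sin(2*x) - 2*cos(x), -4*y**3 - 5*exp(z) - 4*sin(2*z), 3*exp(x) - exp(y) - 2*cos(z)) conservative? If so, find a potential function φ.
No, ∇×F = (-exp(y) + 5*exp(z) + 8*cos(2*z), -4*y - 3*exp(x), 4*z) ≠ 0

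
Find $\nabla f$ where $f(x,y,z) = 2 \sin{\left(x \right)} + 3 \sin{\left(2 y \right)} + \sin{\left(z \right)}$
(2*cos(x), 6*cos(2*y), cos(z))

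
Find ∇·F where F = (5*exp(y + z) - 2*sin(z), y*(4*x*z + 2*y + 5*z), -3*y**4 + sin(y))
4*x*z + 4*y + 5*z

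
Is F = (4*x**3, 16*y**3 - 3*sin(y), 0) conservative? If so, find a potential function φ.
Yes, F is conservative. φ = x**4 + 4*y**4 + 3*cos(y)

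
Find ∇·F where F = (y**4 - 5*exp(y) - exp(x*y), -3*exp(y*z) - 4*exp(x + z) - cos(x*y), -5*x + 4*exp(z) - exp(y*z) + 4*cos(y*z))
x*sin(x*y) - y*exp(x*y) - y*exp(y*z) - 4*y*sin(y*z) - 3*z*exp(y*z) + 4*exp(z)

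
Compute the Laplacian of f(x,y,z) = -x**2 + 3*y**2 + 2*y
4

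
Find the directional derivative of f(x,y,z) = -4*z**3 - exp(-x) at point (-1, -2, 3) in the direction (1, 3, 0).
sqrt(10)*E/10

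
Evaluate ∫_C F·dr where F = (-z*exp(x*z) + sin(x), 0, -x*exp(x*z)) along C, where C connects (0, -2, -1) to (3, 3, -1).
-exp(-3) - cos(3) + 2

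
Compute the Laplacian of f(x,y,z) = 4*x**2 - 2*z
8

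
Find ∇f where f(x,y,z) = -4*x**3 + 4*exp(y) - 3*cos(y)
(-12*x**2, 4*exp(y) + 3*sin(y), 0)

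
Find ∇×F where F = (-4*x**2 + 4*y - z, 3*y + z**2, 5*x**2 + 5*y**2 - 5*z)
(10*y - 2*z, -10*x - 1, -4)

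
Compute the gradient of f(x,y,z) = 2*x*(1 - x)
(2 - 4*x, 0, 0)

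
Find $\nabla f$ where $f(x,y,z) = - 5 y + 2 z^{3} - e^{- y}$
(0, -5 + exp(-y), 6*z**2)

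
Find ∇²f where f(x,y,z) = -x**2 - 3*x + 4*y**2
6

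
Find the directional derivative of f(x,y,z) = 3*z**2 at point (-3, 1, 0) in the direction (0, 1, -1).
0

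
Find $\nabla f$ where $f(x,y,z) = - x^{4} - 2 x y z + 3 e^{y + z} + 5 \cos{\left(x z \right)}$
(-4*x**3 - 2*y*z - 5*z*sin(x*z), -2*x*z + 3*exp(y + z), -2*x*y - 5*x*sin(x*z) + 3*exp(y + z))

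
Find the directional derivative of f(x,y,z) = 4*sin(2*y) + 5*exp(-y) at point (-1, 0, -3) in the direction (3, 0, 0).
0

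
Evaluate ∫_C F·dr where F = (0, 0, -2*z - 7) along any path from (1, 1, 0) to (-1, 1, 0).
0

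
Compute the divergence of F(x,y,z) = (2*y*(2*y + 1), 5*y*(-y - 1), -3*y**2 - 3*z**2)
-10*y - 6*z - 5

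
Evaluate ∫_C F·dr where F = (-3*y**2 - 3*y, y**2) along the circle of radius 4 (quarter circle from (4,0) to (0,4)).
12*pi + 448/3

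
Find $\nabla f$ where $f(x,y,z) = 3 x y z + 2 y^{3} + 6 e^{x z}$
(3*z*(y + 2*exp(x*z)), 3*x*z + 6*y**2, 3*x*(y + 2*exp(x*z)))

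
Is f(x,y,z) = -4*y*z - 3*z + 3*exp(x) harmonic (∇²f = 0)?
No, ∇²f = 3*exp(x)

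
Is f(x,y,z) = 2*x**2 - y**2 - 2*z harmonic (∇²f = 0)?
No, ∇²f = 2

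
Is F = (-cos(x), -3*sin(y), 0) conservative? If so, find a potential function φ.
Yes, F is conservative. φ = -sin(x) + 3*cos(y)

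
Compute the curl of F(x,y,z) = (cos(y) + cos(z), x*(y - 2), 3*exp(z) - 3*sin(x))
(0, -sin(z) + 3*cos(x), y + sin(y) - 2)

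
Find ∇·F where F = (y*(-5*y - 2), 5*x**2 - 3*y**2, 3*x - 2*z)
-6*y - 2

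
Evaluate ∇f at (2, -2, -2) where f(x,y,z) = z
(0, 0, 1)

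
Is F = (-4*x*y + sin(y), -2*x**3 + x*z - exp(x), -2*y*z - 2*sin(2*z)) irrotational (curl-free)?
No, ∇×F = (-x - 2*z, 0, -6*x**2 + 4*x + z - exp(x) - cos(y))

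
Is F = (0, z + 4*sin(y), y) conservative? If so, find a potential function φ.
Yes, F is conservative. φ = y*z - 4*cos(y)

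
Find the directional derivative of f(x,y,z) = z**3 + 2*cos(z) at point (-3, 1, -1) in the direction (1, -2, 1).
sqrt(6)*(2*sin(1) + 3)/6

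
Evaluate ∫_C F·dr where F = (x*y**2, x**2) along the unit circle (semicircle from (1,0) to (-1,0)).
0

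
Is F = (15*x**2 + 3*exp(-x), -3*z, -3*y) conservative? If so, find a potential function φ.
Yes, F is conservative. φ = 5*x**3 - 3*y*z - 3*exp(-x)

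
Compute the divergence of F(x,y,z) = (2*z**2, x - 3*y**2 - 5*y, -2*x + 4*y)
-6*y - 5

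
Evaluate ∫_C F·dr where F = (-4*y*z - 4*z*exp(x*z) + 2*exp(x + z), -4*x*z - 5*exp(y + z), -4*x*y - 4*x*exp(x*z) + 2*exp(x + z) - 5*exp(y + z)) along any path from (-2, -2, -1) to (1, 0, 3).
-9*exp(3) - 16 + 3*exp(-3) + 4*exp(2) + 2*exp(4)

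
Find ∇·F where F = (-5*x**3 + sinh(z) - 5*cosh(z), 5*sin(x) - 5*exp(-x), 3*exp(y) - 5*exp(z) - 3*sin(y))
-15*x**2 - 5*exp(z)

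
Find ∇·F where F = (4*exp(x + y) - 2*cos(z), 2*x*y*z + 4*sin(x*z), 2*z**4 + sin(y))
2*x*z + 8*z**3 + 4*exp(x + y)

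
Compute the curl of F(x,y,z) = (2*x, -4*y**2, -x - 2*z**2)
(0, 1, 0)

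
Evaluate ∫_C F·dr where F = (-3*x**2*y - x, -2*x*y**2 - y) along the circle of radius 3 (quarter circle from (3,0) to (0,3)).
81*pi/16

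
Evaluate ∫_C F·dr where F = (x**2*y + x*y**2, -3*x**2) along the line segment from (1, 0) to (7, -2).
-4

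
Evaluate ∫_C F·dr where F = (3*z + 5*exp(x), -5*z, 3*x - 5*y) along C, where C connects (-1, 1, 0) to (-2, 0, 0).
5*(1 - E)*exp(-2)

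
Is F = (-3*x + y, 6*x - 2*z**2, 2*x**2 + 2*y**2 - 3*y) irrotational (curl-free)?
No, ∇×F = (4*y + 4*z - 3, -4*x, 5)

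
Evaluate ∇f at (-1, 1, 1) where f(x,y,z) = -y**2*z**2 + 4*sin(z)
(0, -2, -2 + 4*cos(1))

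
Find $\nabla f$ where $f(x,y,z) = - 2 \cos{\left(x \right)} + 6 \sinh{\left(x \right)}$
(2*sin(x) + 6*cosh(x), 0, 0)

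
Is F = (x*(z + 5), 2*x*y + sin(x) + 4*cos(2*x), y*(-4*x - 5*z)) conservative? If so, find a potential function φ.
No, ∇×F = (-4*x - 5*z, x + 4*y, 2*y - 8*sin(2*x) + cos(x)) ≠ 0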